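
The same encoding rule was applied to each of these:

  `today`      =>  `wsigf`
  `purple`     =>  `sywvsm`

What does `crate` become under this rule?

In today: t→w is +3, o→s is +4, d→i is +5, a→g is +6 — the shift increases by 1 each position. The shift increases by 1 at each position, starting from +3: 3, 4, 5, ….
For crate: c+3=f, r+4=v, a+5=f, t+6=z, e+7=l.

fvfzl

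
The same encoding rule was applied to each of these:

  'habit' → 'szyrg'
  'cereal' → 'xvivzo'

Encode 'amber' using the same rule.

Each pair mirrors across the alphabet (h↔s, a↔z, b↔y): positions sum to 25. Each letter is replaced by its mirror in the alphabet: a↔z, b↔y, c↔x, and so on (the Atbash cipher).
Applying it to amber: a↔z, m↔n, b↔y, e↔v, r↔i.

znyvi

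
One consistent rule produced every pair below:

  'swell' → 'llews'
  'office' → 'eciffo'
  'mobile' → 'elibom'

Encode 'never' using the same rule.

reven

The output letters match the input read backwards: swell reversed is llews. It's just the letters in reverse order.
For never: reverse → reven.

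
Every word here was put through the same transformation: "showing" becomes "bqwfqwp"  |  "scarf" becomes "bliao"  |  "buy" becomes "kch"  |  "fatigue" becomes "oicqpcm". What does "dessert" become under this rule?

mmbbmac

The shift depends on letter class: consonant s→b is +9, but vowel o→w is +8. The rule splits by letter class: vowels +8, consonants +9.
For dessert: d(cons)+9=m, e(vowel)+8=m, s(cons)+9=b, s(cons)+9=b, e(vowel)+8=m, r(cons)+9=a, t(cons)+9=c.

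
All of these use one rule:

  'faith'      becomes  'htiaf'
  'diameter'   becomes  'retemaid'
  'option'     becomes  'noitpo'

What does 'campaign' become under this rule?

The output letters match the input read backwards: faith reversed is htiaf. It's just the letters in reverse order.
On campaign: reverse → ngiapmac.

ngiapmac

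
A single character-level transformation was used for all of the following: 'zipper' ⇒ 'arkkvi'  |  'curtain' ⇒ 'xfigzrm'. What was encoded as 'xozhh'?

class

Each pair mirrors across the alphabet (z↔a, i↔r, p↔k): positions sum to 25. This is the alphabet-reversal cipher (Atbash): a becomes z, b becomes y, etc.
Decoding xozhh: x↔c, o↔l, z↔a, h↔s, h↔s.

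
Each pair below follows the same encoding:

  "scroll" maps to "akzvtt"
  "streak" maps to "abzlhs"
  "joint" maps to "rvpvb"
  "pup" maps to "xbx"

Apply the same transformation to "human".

The shift depends on letter class: consonant s→a is +8, but vowel o→v is +7. The rule splits by letter class: vowels +7, consonants +8.
On human: h(cons)+8=p, u(vowel)+7=b, m(cons)+8=u, a(vowel)+7=h, n(cons)+8=v.

pbuhv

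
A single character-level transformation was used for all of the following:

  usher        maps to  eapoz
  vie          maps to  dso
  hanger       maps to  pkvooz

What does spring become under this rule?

The shift depends on letter class: consonant s→a is +8, but vowel u→e is +10. Vowels shift forward by 10 and consonants shift forward by 8.
For spring: s(cons)+8=a, p(cons)+8=x, r(cons)+8=z, i(vowel)+10=s, n(cons)+8=v, g(cons)+8=o.

axzsvo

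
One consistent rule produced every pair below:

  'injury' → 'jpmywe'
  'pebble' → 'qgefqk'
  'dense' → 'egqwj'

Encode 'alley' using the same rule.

In injury: i→j is +1, n→p is +2, j→m is +3, u→y is +4 — the shift increases by 1 each position. The shift increases by 1 at each position, starting from +1: 1, 2, 3, ….
Applying it to alley: a+1=b, l+2=n, l+3=o, e+4=i, y+5=d.

bnoid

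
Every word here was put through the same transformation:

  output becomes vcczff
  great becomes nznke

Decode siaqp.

In output: o→v is +7, u→c is +8, t→c is +9, p→z is +10 — the shift increases by 1 each position. Letter i (0-indexed) is shifted by i+7, so successive shifts are 7, 8, 9, ….
Reversing it on siaqp: s−7=l, i−8=a, a−9=r, q−10=g, p−11=e.

large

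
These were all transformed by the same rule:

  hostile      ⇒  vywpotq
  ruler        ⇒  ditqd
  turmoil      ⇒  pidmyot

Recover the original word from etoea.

This is an affine cipher: with a=0,…,z=25, each position x becomes (19x+18) mod 26.
Undoing it on etoea: e(4)→11·(4−18)≡2=c; t(19)→11·(19−18)≡11=l; o(14)→11·(14−18)≡8=i; e(4)→11·(4−18)≡2=c; a(0)→11·(0−18)≡10=k (all mod 26).

click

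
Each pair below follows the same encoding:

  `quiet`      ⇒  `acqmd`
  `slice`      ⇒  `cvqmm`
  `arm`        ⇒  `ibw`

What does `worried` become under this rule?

The shift depends on letter class: consonant q→a is +10, but vowel u→c is +8. Two shifts are in play — +8 for a/e/i/o/u, +10 for every other letter.
On worried: w(cons)+10=g, o(vowel)+8=w, r(cons)+10=b, r(cons)+10=b, i(vowel)+8=q, e(vowel)+8=m, d(cons)+10=n.

gwbbqmn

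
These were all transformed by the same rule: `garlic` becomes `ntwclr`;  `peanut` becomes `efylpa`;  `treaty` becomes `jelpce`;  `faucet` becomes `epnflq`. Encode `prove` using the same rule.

pgzca

The output letters match the input read backwards, each shifted +11: garlic reversed is cilrag. Read the word backwards and shift each letter +11.
For prove: reverse → evorp; then shift: e+11=p, v+11=g, o+11=z, r+11=c, p+11=a.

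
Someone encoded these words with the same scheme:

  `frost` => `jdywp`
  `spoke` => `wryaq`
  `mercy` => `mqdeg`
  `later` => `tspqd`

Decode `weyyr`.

This is an affine cipher: with a=0,…,z=25, each position x becomes (19x+18) mod 26.
Decoding weyyr: w(22)→11·(22−18)≡18=s; e(4)→11·(4−18)≡2=c; y(24)→11·(24−18)≡14=o; y(24)→11·(24−18)≡14=o; r(17)→11·(17−18)≡15=p (all mod 26).

scoop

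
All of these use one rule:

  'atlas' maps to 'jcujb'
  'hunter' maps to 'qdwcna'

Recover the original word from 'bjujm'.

salad

Compare letters: a→j is +9, t→c is +9, l→u is +9 — a constant shift. Every letter moves 9 places later in the alphabet, wrapping around z→a.
Undoing it on bjujm: b−9=s, j−9=a, u−9=l, j−9=a, m−9=d.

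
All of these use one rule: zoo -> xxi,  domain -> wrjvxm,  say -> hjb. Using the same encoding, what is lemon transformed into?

The output letters match the input read backwards, each shifted +9: zoo reversed is ooz. Two steps: reverse the string, then apply a Caesar shift of +9.
Applying it to lemon: reverse → nomel; then shift: n+9=w, o+9=x, m+9=v, e+9=n, l+9=u.

wxvnu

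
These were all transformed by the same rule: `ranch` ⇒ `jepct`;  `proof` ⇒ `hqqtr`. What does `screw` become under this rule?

ygteu

The output letters match the input read backwards, each shifted +2: ranch reversed is hcnar. Two steps: reverse the string, then apply a Caesar shift of +2.
Applying it to screw: reverse → wercs; then shift: w+2=y, e+2=g, r+2=t, c+2=e, s+2=u.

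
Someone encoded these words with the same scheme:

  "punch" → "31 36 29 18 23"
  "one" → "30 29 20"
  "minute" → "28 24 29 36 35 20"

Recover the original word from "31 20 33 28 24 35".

permit

Letters become their 1-based position plus 15 (so a→16, b→17, …).
Undoing it on 31 20 33 28 24 35: 31→(31−15)÷1=16=p, 20→(20−15)÷1=5=e, 33→(33−15)÷1=18=r, 28→(28−15)÷1=13=m, 24→(24−15)÷1=9=i, 35→(35−15)÷1=20=t.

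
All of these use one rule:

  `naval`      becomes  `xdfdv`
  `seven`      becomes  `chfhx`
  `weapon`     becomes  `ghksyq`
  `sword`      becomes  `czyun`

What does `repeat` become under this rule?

bhzhkw

Shifts by position in naval: pos 0: n→x (+10), pos 1: a→d (+3), pos 2: v→f (+10), pos 3: a→d (+3) — repeating every 2. A repeating key of period 2 is used — shifts +10, +3 over and over.
For repeat: r+10=b, e+3=h, p+10=z, e+3=h, a+10=k, t+3=w.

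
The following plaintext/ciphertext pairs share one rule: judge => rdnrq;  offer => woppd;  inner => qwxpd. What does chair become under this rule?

kqktd

In judge: j→r is +8, u→d is +9, d→n is +10, g→r is +11 — the shift increases by 1 each position. The shift increases by 1 at each position, starting from +8: 8, 9, 10, ….
Applying it to chair: c+8=k, h+9=q, a+10=k, i+11=t, r+12=d.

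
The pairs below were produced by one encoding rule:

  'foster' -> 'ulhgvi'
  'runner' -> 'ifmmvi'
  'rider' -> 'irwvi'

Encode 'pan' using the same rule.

Each pair mirrors across the alphabet (f↔u, o↔l, s↔h): positions sum to 25. Letters are reflected about the middle of the alphabet (position → 25−position): Atbash.
Applying it to pan: p↔k, a↔z, n↔m.

kzm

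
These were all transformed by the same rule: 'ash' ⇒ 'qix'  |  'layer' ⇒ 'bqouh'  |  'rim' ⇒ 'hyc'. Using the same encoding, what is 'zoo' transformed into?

Compare letters: a→q is +16, s→i is +16, h→x is +16 — a constant shift. This is a Caesar cipher with shift 16.
For zoo: z+16=p, o+16=e, o+16=e.

pee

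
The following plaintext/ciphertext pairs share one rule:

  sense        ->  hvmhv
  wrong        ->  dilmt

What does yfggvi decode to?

Letters are reflected about the middle of the alphabet (position → 25−position): Atbash.
Reversing it on yfggvi: y↔b, f↔u, g↔t, g↔t, v↔e, i↔r.

butter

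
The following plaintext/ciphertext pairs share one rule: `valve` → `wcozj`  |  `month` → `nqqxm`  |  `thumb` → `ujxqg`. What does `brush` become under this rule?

ctxwm

In valve: v→w is +1, a→c is +2, l→o is +3, v→z is +4 — the shift increases by 1 each position. Each letter shifts forward by (position + 1), i.e. 1, 2, 3, … — the shift grows by one for each successive letter.
Applying it to brush: b+1=c, r+2=t, u+3=x, s+4=w, h+5=m.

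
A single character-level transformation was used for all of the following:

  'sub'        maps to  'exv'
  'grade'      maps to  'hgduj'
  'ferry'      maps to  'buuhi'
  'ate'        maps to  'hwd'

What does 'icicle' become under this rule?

hoflfl

The output letters match the input read backwards, each shifted +3: sub reversed is bus. Read the word backwards and shift each letter +3.
On icicle: reverse → elcici; then shift: e+3=h, l+3=o, c+3=f, i+3=l, c+3=f, i+3=l.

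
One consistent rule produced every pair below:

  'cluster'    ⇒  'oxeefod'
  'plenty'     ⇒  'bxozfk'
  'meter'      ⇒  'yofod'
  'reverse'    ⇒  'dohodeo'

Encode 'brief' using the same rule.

ndsor

The shift depends on letter class: consonant c→o is +12, but vowel u→e is +10. The rule splits by letter class: vowels +10, consonants +12.
On brief: b(cons)+12=n, r(cons)+12=d, i(vowel)+10=s, e(vowel)+10=o, f(cons)+12=r.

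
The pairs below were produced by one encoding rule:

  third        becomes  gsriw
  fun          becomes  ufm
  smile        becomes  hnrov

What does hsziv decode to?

share

Each pair mirrors across the alphabet (t↔g, h↔s, i↔r): positions sum to 25. This is the alphabet-reversal cipher (Atbash): a becomes z, b becomes y, etc.
Decoding hsziv: h↔s, s↔h, z↔a, i↔r, v↔e.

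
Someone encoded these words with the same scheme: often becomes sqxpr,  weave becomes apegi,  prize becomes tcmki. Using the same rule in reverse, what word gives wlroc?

sandy

Shifts by position in often: pos 0: o→s (+4), pos 1: f→q (+11), pos 2: t→x (+4), pos 3: e→p (+11) — repeating every 2. The shifts repeat in a cycle of length 2: positions 0,1,… shift by +4, +11, then the pattern repeats.
Undoing it on wlroc: w−4=s, l−11=a, r−4=n, o−11=d, c−4=y.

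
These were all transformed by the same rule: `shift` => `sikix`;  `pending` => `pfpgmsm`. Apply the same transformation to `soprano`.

In shift: s→s is +0, h→i is +1, i→k is +2, f→i is +3 — the shift increases by 1 each position. Letter i (0-indexed) is shifted by i+0, so successive shifts are 0, 1, 2, ….
For soprano: s+0=s, o+1=p, p+2=r, r+3=u, a+4=e, n+5=s, o+6=u.

spruesu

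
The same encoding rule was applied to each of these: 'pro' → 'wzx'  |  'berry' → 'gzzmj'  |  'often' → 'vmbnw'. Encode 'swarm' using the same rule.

uziea

Read the word backwards and shift each letter +8.
On swarm: reverse → mraws; then shift: m+8=u, r+8=z, a+8=i, w+8=e, s+8=a.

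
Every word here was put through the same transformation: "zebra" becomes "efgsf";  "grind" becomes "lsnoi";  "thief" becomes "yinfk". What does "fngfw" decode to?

amber

The shifts repeat in a cycle of length 2: positions 0,1,… shift by +5, +1, then the pattern repeats.
Decoding fngfw: f−5=a, n−1=m, g−5=b, f−1=e, w−5=r.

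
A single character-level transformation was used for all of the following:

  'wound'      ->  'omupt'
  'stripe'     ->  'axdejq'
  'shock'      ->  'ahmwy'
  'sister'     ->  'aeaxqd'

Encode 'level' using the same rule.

w(22)→o(14) and o(14)→m(12) fit y≡23x+2 (mod 26); the inverse of 23 mod 26 is 17. Treating letters as 0–25, the rule is x ↦ 23x + 2 (mod 26).
On level: l(11)→23·11+2≡21=v; e(4)→23·4+2≡16=q; v(21)→23·21+2≡17=r; e(4)→23·4+2≡16=q; l(11)→23·11+2≡21=v (all mod 26).

vqrqv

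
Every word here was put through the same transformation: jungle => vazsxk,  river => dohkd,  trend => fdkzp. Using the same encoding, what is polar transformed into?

The shift depends on letter class: consonant j→v is +12, but vowel u→a is +6. The rule splits by letter class: vowels +6, consonants +12.
On polar: p(cons)+12=b, o(vowel)+6=u, l(cons)+12=x, a(vowel)+6=g, r(cons)+12=d.

buxgd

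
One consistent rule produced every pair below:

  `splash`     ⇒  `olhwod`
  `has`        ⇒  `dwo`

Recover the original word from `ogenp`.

skirt

Compare letters: s→o is +22, p→l is +22, l→h is +22 — a constant shift. This is a Caesar cipher with shift 22.
Reversing it on ogenp: o−22=s, g−22=k, e−22=i, n−22=r, p−22=t.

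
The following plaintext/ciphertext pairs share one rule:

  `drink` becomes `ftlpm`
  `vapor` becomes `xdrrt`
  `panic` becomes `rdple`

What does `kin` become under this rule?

mlp

The shift depends on letter class: consonant d→f is +2, but vowel i→l is +3. Two shifts are in play — +3 for a/e/i/o/u, +2 for every other letter.
For kin: k(cons)+2=m, i(vowel)+3=l, n(cons)+2=p.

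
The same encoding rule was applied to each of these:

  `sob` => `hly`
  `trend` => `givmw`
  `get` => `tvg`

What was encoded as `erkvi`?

Each pair mirrors across the alphabet (s↔h, o↔l, b↔y): positions sum to 25. Each letter is replaced by its mirror in the alphabet: a↔z, b↔y, c↔x, and so on (the Atbash cipher).
Undoing it on erkvi: e↔v, r↔i, k↔p, v↔e, i↔r.

viper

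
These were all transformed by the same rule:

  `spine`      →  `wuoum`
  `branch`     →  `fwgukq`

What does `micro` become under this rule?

In spine: s→w is +4, p→u is +5, i→o is +6, n→u is +7 — the shift increases by 1 each position. Each letter shifts forward by (position + 4), i.e. 4, 5, 6, … — the shift grows by one for each successive letter.
Applying it to micro: m+4=q, i+5=n, c+6=i, r+7=y, o+8=w.

qniyw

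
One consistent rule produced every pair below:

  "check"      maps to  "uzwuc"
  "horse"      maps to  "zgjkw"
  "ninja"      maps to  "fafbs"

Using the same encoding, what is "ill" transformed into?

add

It's a constant shift of +18 (ROT18).
On ill: i+18=a, l+18=d, l+18=d.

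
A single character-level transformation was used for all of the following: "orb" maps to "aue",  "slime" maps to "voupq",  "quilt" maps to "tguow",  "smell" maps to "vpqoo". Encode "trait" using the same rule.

wumuw

The shift depends on letter class: consonant r→u is +3, but vowel o→a is +12. Vowels shift forward by 12 and consonants shift forward by 3.
On trait: t(cons)+3=w, r(cons)+3=u, a(vowel)+12=m, i(vowel)+12=u, t(cons)+3=w.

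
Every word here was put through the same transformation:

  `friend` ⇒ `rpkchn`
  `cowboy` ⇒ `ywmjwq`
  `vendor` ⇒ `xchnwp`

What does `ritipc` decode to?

future

f(5)→r(17) and r(17)→p(15) fit y≡15x+20 (mod 26); the inverse of 15 mod 26 is 7. Treating letters as 0–25, the rule is x ↦ 15x + 20 (mod 26).
Decoding ritipc: r(17)→7·(17−20)≡5=f; i(8)→7·(8−20)≡20=u; t(19)→7·(19−20)≡19=t; i(8)→7·(8−20)≡20=u; p(15)→7·(15−20)≡17=r; c(2)→7·(2−20)≡4=e (all mod 26).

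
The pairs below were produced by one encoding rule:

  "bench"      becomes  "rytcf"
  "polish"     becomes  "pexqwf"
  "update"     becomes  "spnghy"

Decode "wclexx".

scroll

b(1)→r(17) and e(4)→y(24) fit y≡11x+6 (mod 26); the inverse of 11 mod 26 is 19. Treating letters as 0–25, the rule is x ↦ 11x + 6 (mod 26).
Reversing it on wclexx: w(22)→19·(22−6)≡18=s; c(2)→19·(2−6)≡2=c; l(11)→19·(11−6)≡17=r; e(4)→19·(4−6)≡14=o; x(23)→19·(23−6)≡11=l; x(23)→19·(23−6)≡11=l (all mod 26).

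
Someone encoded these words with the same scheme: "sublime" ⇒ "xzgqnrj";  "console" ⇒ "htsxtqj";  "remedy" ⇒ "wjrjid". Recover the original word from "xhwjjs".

screen

Compare letters: s→x is +5, u→z is +5, b→g is +5 — a constant shift. This is a Caesar cipher with shift 5.
Decoding xhwjjs: x−5=s, h−5=c, w−5=r, j−5=e, j−5=e, s−5=n.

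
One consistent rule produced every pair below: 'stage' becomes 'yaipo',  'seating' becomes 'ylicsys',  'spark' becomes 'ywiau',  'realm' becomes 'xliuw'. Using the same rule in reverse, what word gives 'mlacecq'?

Each letter shifts forward by (position + 6), i.e. 6, 7, 8, … — the shift grows by one for each successive letter.
Decoding mlacecq: m−6=g, l−7=e, a−8=s, c−9=t, e−10=u, c−11=r, q−12=e.

gesture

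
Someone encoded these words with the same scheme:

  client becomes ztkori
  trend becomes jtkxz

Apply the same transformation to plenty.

The output letters match the input read backwards, each shifted +6: client reversed is tneilc. Read the word backwards and shift each letter +6.
Applying it to plenty: reverse → ytnelp; then shift: y+6=e, t+6=z, n+6=t, e+6=k, l+6=r, p+6=v.

eztkrv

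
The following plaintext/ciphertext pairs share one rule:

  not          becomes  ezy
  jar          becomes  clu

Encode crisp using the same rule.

Read the word backwards and shift each letter +11.
On crisp: reverse → psirc; then shift: p+11=a, s+11=d, i+11=t, r+11=c, c+11=n.

adtcn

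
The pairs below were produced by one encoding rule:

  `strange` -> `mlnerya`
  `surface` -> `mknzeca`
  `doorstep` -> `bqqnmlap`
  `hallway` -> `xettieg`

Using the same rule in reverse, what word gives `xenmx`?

harsh

s(18)→m(12) and t(19)→l(11) fit y≡25x+4 (mod 26); the inverse of 25 mod 26 is 25. Each letter's alphabet position (a=0..z=25) is mapped through 25·x+4 mod 26 — an affine cipher.
Undoing it on xenmx: x(23)→25·(23−4)≡7=h; e(4)→25·(4−4)≡0=a; n(13)→25·(13−4)≡17=r; m(12)→25·(12−4)≡18=s; x(23)→25·(23−4)≡7=h (all mod 26).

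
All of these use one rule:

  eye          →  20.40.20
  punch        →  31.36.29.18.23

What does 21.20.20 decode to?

fee

e is letter #5 and maps to 20: an offset of 15. Letters become their 1-based position plus 15 (so a→16, b→17, …).
Decoding 21.20.20: 21→(21−15)÷1=6=f, 20→(20−15)÷1=5=e, 20→(20−15)÷1=5=e.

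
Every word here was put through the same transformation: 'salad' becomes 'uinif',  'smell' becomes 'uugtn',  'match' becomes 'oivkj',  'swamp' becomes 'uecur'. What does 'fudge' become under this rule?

hcfog

It's a Vigenère-style cipher with numeric key [2,8]: position i shifts by key[i mod 2].
Applying it to fudge: f+2=h, u+8=c, d+2=f, g+8=o, e+2=g.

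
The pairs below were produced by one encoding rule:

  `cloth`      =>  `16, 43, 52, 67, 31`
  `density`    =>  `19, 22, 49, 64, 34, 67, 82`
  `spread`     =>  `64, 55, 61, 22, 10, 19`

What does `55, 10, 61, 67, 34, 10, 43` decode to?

c(#3)→16 and l(#12)→43: differences scale by 3, so n = 3·pos + 7. Each letter becomes 3×(its alphabet position, a=1..z=26) + 7.
Reversing it on 55, 10, 61, 67, 34, 10, 43: 55→(55−7)÷3=16=p, 10→(10−7)÷3=1=a, 61→(61−7)÷3=18=r, 67→(67−7)÷3=20=t, 34→(34−7)÷3=9=i, 10→(10−7)÷3=1=a, 43→(43−7)÷3=12=l.

partial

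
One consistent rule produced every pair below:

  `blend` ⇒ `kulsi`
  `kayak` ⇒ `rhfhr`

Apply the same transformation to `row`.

dvy

The output letters match the input read backwards, each shifted +7: blend reversed is dnelb. The word is reversed, then every letter is shifted forward by 7.
For row: reverse → wor; then shift: w+7=d, o+7=v, r+7=y.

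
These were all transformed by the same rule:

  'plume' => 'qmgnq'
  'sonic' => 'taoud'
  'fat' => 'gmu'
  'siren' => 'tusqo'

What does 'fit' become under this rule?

The rule splits by letter class: vowels +12, consonants +1.
Applying it to fit: f(cons)+1=g, i(vowel)+12=u, t(cons)+1=u.

guu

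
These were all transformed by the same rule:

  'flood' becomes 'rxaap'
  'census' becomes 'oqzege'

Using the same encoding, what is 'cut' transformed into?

ogf

Compare letters: f→r is +12, l→x is +12, o→a is +12 — a constant shift. This is a Caesar cipher with shift 12.
Applying it to cut: c+12=o, u+12=g, t+12=f.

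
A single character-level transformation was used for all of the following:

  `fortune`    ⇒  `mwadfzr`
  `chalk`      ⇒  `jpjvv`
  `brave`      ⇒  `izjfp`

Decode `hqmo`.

aide

Each letter shifts forward by (position + 7), i.e. 7, 8, 9, … — the shift grows by one for each successive letter.
Decoding hqmo: h−7=a, q−8=i, m−9=d, o−10=e.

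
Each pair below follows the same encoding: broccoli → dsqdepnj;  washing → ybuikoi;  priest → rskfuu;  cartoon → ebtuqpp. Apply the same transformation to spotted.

Shifts by position in broccoli: pos 0: b→d (+2), pos 1: r→s (+1), pos 2: o→q (+2), pos 3: c→d (+1) — repeating every 2. The shifts repeat in a cycle of length 2: positions 0,1,… shift by +2, +1, then the pattern repeats.
On spotted: s+2=u, p+1=q, o+2=q, t+1=u, t+2=v, e+1=f, d+2=f.

uqquvff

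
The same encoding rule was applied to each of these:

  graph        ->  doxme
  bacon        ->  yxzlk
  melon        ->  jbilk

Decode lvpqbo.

oyster

This is a Caesar cipher with shift 23.
Decoding lvpqbo: l−23=o, v−23=y, p−23=s, q−23=t, b−23=e, o−23=r.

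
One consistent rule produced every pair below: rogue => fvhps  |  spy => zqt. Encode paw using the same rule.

The output letters match the input read backwards, each shifted +1: rogue reversed is eugor. The word is reversed, then every letter is shifted forward by 1.
On paw: reverse → wap; then shift: w+1=x, a+1=b, p+1=q.

xbq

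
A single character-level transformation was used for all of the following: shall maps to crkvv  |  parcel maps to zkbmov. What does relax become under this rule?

bovkh

Compare letters: s→c is +10, h→r is +10, a→k is +10 — a constant shift. Each letter is shifted forward by 10 in the alphabet (a Caesar shift of +10).
Applying it to relax: r+10=b, e+10=o, l+10=v, a+10=k, x+10=h.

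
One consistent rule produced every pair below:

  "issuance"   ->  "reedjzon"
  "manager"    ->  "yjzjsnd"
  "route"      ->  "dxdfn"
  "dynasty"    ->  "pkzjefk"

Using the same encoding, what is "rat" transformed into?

djf

The shift depends on letter class: consonant s→e is +12, but vowel i→r is +9. Vowels shift forward by 9 and consonants shift forward by 12.
Applying it to rat: r(cons)+12=d, a(vowel)+9=j, t(cons)+12=f.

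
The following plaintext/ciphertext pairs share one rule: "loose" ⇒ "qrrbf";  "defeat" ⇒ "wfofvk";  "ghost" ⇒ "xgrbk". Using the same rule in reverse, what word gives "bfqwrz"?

seldom

l(11)→q(16) and o(14)→r(17) fit y≡9x+21 (mod 26); the inverse of 9 mod 26 is 3. This is an affine cipher: with a=0,…,z=25, each position x becomes (9x+21) mod 26.
Undoing it on bfqwrz: b(1)→3·(1−21)≡18=s; f(5)→3·(5−21)≡4=e; q(16)→3·(16−21)≡11=l; w(22)→3·(22−21)≡3=d; r(17)→3·(17−21)≡14=o; z(25)→3·(25−21)≡12=m (all mod 26).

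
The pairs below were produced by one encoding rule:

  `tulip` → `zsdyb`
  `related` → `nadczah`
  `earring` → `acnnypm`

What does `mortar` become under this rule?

This is an affine cipher: with a=0,…,z=25, each position x becomes (19x+2) mod 26.
On mortar: m(12)→19·12+2≡22=w; o(14)→19·14+2≡8=i; r(17)→19·17+2≡13=n; t(19)→19·19+2≡25=z; a(0)→19·0+2≡2=c; r(17)→19·17+2≡13=n (all mod 26).

winzcn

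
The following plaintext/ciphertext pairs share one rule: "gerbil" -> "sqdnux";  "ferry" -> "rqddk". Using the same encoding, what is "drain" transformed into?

Compare letters: g→s is +12, e→q is +12, r→d is +12 — a constant shift. Every letter moves 12 places later in the alphabet, wrapping around z→a.
On drain: d+12=p, r+12=d, a+12=m, i+12=u, n+12=z.

pdmuz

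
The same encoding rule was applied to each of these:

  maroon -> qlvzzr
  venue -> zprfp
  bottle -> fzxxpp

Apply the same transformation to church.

glfvgl

The shift depends on letter class: consonant m→q is +4, but vowel a→l is +11. Two shifts are in play — +11 for a/e/i/o/u, +4 for every other letter.
On church: c(cons)+4=g, h(cons)+4=l, u(vowel)+11=f, r(cons)+4=v, c(cons)+4=g, h(cons)+4=l.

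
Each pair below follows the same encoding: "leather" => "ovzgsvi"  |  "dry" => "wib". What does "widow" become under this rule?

Each pair mirrors across the alphabet (l↔o, e↔v, a↔z): positions sum to 25. Each letter is replaced by its mirror in the alphabet: a↔z, b↔y, c↔x, and so on (the Atbash cipher).
For widow: w↔d, i↔r, d↔w, o↔l, w↔d.

drwld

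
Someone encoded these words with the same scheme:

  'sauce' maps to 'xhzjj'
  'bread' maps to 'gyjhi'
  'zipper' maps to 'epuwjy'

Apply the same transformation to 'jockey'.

Shifts by position in sauce: pos 0: s→x (+5), pos 1: a→h (+7), pos 2: u→z (+5), pos 3: c→j (+7) — repeating every 2. A repeating key of period 2 is used — shifts +5, +7 over and over.
On jockey: j+5=o, o+7=v, c+5=h, k+7=r, e+5=j, y+7=f.

ovhrjf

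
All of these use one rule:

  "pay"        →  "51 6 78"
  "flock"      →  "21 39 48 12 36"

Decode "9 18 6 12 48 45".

beacon

The formula is n = 3×(alphabet index, a=1) + 3.
Undoing it on 9 18 6 12 48 45: 9→(9−3)÷3=2=b, 18→(18−3)÷3=5=e, 6→(6−3)÷3=1=a, 12→(12−3)÷3=3=c, 48→(48−3)÷3=15=o, 45→(45−3)÷3=14=n.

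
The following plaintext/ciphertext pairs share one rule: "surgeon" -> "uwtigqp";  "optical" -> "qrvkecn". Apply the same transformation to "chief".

Compare letters: s→u is +2, u→w is +2, r→t is +2 — a constant shift. Every letter moves 2 places later in the alphabet, wrapping around z→a.
For chief: c+2=e, h+2=j, i+2=k, e+2=g, f+2=h.

ejkgh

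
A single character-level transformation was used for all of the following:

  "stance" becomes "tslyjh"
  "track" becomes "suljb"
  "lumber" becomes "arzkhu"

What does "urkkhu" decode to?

This is an affine cipher: with a=0,…,z=25, each position x becomes (25x+11) mod 26.
Undoing it on urkkhu: u(20)→25·(20−11)≡17=r; r(17)→25·(17−11)≡20=u; k(10)→25·(10−11)≡1=b; k(10)→25·(10−11)≡1=b; h(7)→25·(7−11)≡4=e; u(20)→25·(20−11)≡17=r (all mod 26).

rubber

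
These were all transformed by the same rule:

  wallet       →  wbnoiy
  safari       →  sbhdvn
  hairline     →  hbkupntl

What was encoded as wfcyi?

The shift increases by 1 at each position, starting from +0: 0, 1, 2, ….
Decoding wfcyi: w−0=w, f−1=e, c−2=a, y−3=v, i−4=e.

weave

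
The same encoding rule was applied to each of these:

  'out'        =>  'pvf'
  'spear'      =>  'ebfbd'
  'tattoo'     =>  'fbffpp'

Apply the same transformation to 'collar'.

The shift depends on letter class: consonant t→f is +12, but vowel o→p is +1. Vowels shift forward by 1 and consonants shift forward by 12.
Applying it to collar: c(cons)+12=o, o(vowel)+1=p, l(cons)+12=x, l(cons)+12=x, a(vowel)+1=b, r(cons)+12=d.

opxxbd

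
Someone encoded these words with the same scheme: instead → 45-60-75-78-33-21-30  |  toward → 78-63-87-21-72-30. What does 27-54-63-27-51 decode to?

clock

The formula is n = 3×(alphabet index, a=1) + 18.
Decoding 27-54-63-27-51: 27→(27−18)÷3=3=c, 54→(54−18)÷3=12=l, 63→(63−18)÷3=15=o, 27→(27−18)÷3=3=c, 51→(51−18)÷3=11=k.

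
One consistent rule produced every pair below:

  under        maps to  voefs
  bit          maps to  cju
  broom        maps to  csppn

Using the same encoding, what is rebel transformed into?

Compare letters: u→v is +1, n→o is +1, d→e is +1 — a constant shift. Every letter moves 1 place later in the alphabet, wrapping around z→a.
Applying it to rebel: r+1=s, e+1=f, b+1=c, e+1=f, l+1=m.

sfcfm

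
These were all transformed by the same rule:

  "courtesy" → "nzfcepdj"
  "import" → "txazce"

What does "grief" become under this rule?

rctpq

Every letter moves 11 places later in the alphabet, wrapping around z→a.
On grief: g+11=r, r+11=c, i+11=t, e+11=p, f+11=q.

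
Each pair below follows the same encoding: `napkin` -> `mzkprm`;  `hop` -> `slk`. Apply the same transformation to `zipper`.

Each letter is replaced by its mirror in the alphabet: a↔z, b↔y, c↔x, and so on (the Atbash cipher).
On zipper: z↔a, i↔r, p↔k, p↔k, e↔v, r↔i.

arkkvi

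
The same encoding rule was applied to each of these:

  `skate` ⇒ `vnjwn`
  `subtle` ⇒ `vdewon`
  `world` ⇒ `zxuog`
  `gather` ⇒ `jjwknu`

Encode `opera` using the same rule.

xsnuj

Two shifts are in play — +9 for a/e/i/o/u, +3 for every other letter.
Applying it to opera: o(vowel)+9=x, p(cons)+3=s, e(vowel)+9=n, r(cons)+3=u, a(vowel)+9=j.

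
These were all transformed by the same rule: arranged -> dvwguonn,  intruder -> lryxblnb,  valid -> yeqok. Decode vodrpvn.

skyline

In arranged: a→d is +3, r→v is +4, r→w is +5, a→g is +6 — the shift increases by 1 each position. The shift increases by 1 at each position, starting from +3: 3, 4, 5, ….
Reversing it on vodrpvn: v−3=s, o−4=k, d−5=y, r−6=l, p−7=i, v−8=n, n−9=e.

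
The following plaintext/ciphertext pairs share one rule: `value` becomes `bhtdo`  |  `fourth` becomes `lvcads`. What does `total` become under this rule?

zvbjv

In value: v→b is +6, a→h is +7, l→t is +8, u→d is +9 — the shift increases by 1 each position. Letter i (0-indexed) is shifted by i+6, so successive shifts are 6, 7, 8, ….
On total: t+6=z, o+7=v, t+8=b, a+9=j, l+10=v.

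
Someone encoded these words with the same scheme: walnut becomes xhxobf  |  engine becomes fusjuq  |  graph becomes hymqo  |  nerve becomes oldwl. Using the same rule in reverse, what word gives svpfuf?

It's a Vigenère-style cipher with numeric key [1,7,12]: position i shifts by key[i mod 3].
Reversing it on svpfuf: s−1=r, v−7=o, p−12=d, f−1=e, u−7=n, f−12=t.

rodent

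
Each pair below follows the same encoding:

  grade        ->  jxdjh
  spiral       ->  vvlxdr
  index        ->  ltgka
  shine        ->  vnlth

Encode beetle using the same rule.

Shifts by position in grade: pos 0: g→j (+3), pos 1: r→x (+6), pos 2: a→d (+3), pos 3: d→j (+6) — repeating every 2. The shifts repeat in a cycle of length 2: positions 0,1,… shift by +3, +6, then the pattern repeats.
For beetle: b+3=e, e+6=k, e+3=h, t+6=z, l+3=o, e+6=k.

ekhzok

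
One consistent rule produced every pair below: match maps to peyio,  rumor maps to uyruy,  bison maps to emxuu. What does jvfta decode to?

grant

In match: m→p is +3, a→e is +4, t→y is +5, c→i is +6 — the shift increases by 1 each position. Letter i (0-indexed) is shifted by i+3, so successive shifts are 3, 4, 5, ….
Decoding jvfta: j−3=g, v−4=r, f−5=a, t−6=n, a−7=t.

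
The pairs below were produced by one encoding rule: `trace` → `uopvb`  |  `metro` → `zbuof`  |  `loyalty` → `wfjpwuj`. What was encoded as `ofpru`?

t(19)→u(20) and r(17)→o(14) fit y≡3x+15 (mod 26); the inverse of 3 mod 26 is 9. Each letter's alphabet position (a=0..z=25) is mapped through 3·x+15 mod 26 — an affine cipher.
Reversing it on ofpru: o(14)→9·(14−15)≡17=r; f(5)→9·(5−15)≡14=o; p(15)→9·(15−15)≡0=a; r(17)→9·(17−15)≡18=s; u(20)→9·(20−15)≡19=t (all mod 26).

roast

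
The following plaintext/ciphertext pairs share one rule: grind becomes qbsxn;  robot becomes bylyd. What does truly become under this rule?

Compare letters: g→q is +10, r→b is +10, i→s is +10 — a constant shift. It's a constant shift of +10 (ROT10).
Applying it to truly: t+10=d, r+10=b, u+10=e, l+10=v, y+10=i.

dbevi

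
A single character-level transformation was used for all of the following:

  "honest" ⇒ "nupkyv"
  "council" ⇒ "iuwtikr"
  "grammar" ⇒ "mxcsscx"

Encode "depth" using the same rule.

Shifts by position in honest: pos 0: h→n (+6), pos 1: o→u (+6), pos 2: n→p (+2), pos 3: e→k (+6), pos 4: s→y (+6), pos 5: t→v (+2) — repeating every 3. A repeating key of period 3 is used — shifts +6, +6, +2 over and over.
On depth: d+6=j, e+6=k, p+2=r, t+6=z, h+6=n.

jkrzn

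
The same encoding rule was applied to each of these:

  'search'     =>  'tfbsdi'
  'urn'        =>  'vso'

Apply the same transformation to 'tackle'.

Compare letters: s→t is +1, e→f is +1, a→b is +1 — a constant shift. This is a Caesar cipher with shift 1.
For tackle: t+1=u, a+1=b, c+1=d, k+1=l, l+1=m, e+1=f.

ubdlmf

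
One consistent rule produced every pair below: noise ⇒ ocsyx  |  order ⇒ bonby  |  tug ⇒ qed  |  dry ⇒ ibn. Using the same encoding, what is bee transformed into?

ool

The output letters match the input read backwards, each shifted +10: noise reversed is esion. The word is reversed, then every letter is shifted forward by 10.
For bee: reverse → eeb; then shift: e+10=o, e+10=o, b+10=l.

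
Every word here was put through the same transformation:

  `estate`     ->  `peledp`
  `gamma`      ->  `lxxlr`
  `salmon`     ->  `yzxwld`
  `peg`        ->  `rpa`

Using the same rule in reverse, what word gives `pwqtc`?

The word is reversed, then every letter is shifted forward by 11.
Decoding pwqtc: shift back: p−11=e, w−11=l, q−11=f, t−11=i, c−11=r → elfir; then reverse → rifle.

rifle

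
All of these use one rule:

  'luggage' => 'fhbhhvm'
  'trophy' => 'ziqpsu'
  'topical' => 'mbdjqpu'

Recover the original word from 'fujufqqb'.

appetite

The output letters match the input read backwards, each shifted +1: luggage reversed is egaggul. Two steps: reverse the string, then apply a Caesar shift of +1.
Undoing it on fujufqqb: shift back: f−1=e, u−1=t, j−1=i, u−1=t, f−1=e, q−1=p, q−1=p, b−1=a → etiteppa; then reverse → appetite.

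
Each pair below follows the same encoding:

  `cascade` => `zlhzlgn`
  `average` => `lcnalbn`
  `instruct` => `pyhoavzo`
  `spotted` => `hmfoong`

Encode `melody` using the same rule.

c(2)→z(25) and a(0)→l(11) fit y≡7x+11 (mod 26); the inverse of 7 mod 26 is 15. This is an affine cipher: with a=0,…,z=25, each position x becomes (7x+11) mod 26.
Applying it to melody: m(12)→7·12+11≡17=r; e(4)→7·4+11≡13=n; l(11)→7·11+11≡10=k; o(14)→7·14+11≡5=f; d(3)→7·3+11≡6=g; y(24)→7·24+11≡23=x (all mod 26).

rnkfgx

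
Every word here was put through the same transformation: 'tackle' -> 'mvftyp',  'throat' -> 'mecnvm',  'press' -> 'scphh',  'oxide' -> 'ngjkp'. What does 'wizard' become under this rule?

bjqvck

Each letter's alphabet position (a=0..z=25) is mapped through 5·x+21 mod 26 — an affine cipher.
Applying it to wizard: w(22)→5·22+21≡1=b; i(8)→5·8+21≡9=j; z(25)→5·25+21≡16=q; a(0)→5·0+21≡21=v; r(17)→5·17+21≡2=c; d(3)→5·3+21≡10=k (all mod 26).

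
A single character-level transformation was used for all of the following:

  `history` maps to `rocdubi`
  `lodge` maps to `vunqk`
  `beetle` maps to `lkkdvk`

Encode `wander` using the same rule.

ggxnkb

Two shifts are in play — +6 for a/e/i/o/u, +10 for every other letter.
Applying it to wander: w(cons)+10=g, a(vowel)+6=g, n(cons)+10=x, d(cons)+10=n, e(vowel)+6=k, r(cons)+10=b.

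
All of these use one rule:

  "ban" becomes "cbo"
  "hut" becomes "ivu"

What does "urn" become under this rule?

vso

Every letter moves 1 place later in the alphabet, wrapping around z→a.
Applying it to urn: u+1=v, r+1=s, n+1=o.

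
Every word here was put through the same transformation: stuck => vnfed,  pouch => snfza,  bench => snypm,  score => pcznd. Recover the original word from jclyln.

canary

The output letters match the input read backwards, each shifted +11: stuck reversed is kcuts. Read the word backwards and shift each letter +11.
Undoing it on jclyln: shift back: j−11=y, c−11=r, l−11=a, y−11=n, l−11=a, n−11=c → yranac; then reverse → canary.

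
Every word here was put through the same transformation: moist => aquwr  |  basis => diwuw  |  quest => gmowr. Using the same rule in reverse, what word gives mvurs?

unity

m(12)→a(0) and o(14)→q(16) fit y≡21x+8 (mod 26); the inverse of 21 mod 26 is 5. Treating letters as 0–25, the rule is x ↦ 21x + 8 (mod 26).
Decoding mvurs: m(12)→5·(12−8)≡20=u; v(21)→5·(21−8)≡13=n; u(20)→5·(20−8)≡8=i; r(17)→5·(17−8)≡19=t; s(18)→5·(18−8)≡24=y (all mod 26).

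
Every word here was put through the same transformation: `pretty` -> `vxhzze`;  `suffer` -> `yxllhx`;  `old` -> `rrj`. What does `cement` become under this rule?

The shift depends on letter class: consonant p→v is +6, but vowel e→h is +3. The rule splits by letter class: vowels +3, consonants +6.
On cement: c(cons)+6=i, e(vowel)+3=h, m(cons)+6=s, e(vowel)+3=h, n(cons)+6=t, t(cons)+6=z.

ihshtz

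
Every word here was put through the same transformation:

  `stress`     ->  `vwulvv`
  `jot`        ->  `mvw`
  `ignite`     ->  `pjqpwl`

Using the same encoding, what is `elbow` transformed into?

The shift depends on letter class: consonant s→v is +3, but vowel e→l is +7. Vowels shift forward by 7 and consonants shift forward by 3.
Applying it to elbow: e(vowel)+7=l, l(cons)+3=o, b(cons)+3=e, o(vowel)+7=v, w(cons)+3=z.

loevz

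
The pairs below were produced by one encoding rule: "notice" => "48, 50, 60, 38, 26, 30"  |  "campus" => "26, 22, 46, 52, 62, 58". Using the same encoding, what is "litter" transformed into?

44, 38, 60, 60, 30, 56

n(#14)→48 and o(#15)→50: differences scale by 2, so n = 2·pos + 20. With a=1..z=26, the number is 2·pos + 20.
Applying it to litter: l=12→44, i=9→38, t=20→60, t=20→60, e=5→30, r=18→56.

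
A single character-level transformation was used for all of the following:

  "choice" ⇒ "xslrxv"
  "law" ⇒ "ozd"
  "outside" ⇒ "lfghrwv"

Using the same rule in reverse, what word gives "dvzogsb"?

Each pair mirrors across the alphabet (c↔x, h↔s, o↔l): positions sum to 25. Each letter is replaced by its mirror in the alphabet: a↔z, b↔y, c↔x, and so on (the Atbash cipher).
Reversing it on dvzogsb: d↔w, v↔e, z↔a, o↔l, g↔t, s↔h, b↔y.

wealthy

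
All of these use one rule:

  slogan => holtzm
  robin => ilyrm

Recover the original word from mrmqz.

This is the alphabet-reversal cipher (Atbash): a becomes z, b becomes y, etc.
Undoing it on mrmqz: m↔n, r↔i, m↔n, q↔j, z↔a.

ninja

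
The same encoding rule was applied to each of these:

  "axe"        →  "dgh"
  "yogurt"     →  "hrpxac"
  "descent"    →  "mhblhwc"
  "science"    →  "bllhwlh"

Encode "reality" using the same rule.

Two shifts are in play — +3 for a/e/i/o/u, +9 for every other letter.
On reality: r(cons)+9=a, e(vowel)+3=h, a(vowel)+3=d, l(cons)+9=u, i(vowel)+3=l, t(cons)+9=c, y(cons)+9=h.

ahdulch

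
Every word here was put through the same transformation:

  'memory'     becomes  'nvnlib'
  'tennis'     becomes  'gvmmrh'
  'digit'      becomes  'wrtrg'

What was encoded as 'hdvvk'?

Each pair mirrors across the alphabet (m↔n, e↔v, m↔n): positions sum to 25. Letters are reflected about the middle of the alphabet (position → 25−position): Atbash.
Undoing it on hdvvk: h↔s, d↔w, v↔e, v↔e, k↔p.

sweep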